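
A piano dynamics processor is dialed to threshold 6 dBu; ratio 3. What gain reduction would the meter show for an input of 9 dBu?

9 dBu exceeds the threshold by 3 dB.
A 3:1 ratio leaves 1 dB of that excess.
GR = overshoot in − overshoot out = 3 − 1 = 2 dB.

2 dB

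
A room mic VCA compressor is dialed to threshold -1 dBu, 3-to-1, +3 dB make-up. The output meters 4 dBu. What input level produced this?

Before make-up, the level was 4 − 3 = 1 dBu.
That's 2 dB above the -1 dBu threshold.
Undo the ratio: input overshoot = 2 × 3 = 6 dB, giving input = 5 dBu.

5 dBu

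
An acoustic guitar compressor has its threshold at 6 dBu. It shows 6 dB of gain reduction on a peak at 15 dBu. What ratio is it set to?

3:1

Input overshoot = 15 − 6 = 9 dB.
Output overshoot = 9 − 6 = 3 dB.
Ratio = input overshoot / output overshoot = 9 / 3 = 3.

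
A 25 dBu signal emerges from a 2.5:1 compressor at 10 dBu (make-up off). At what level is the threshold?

Let T be the threshold. Output overshoot = (input overshoot)/R, so 10 − T = (25 − T)/2.5.
2.5·(10 − T) = 25 − T → 1.5·T = 25 − 25 = 0.
T = 0/1.5 = 0 dBu.

0 dBu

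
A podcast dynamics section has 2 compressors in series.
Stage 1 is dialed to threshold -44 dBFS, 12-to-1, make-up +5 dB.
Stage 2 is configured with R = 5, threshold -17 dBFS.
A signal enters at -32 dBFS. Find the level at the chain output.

-38 dBFS

Stage 1: 12 dB above -44 dBFS, reduced 12:1 to 1 dB above → -43 dBFS; +5 dB make-up → -38 dBFS.
Stage 2: below threshold (-38 ≤ -17); passes unchanged; output -38 dBFS.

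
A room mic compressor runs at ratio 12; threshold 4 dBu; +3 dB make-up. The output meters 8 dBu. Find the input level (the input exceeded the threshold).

16 dBu

Remove make-up: 8 − 3 = 5 dBu.
Post-compression overshoot = 5 − 4 = 1 dB.
Undo the ratio: input overshoot = 1 × 12 = 12 dB, giving input = 16 dBu.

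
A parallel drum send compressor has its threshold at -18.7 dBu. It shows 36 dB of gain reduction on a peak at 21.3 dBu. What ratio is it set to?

Input overshoot = 21.3 − (-18.7) = 40 dB.
Output overshoot = 40 − 36 = 4 dB.
Ratio = input overshoot / output overshoot = 40 / 4 = 10.

10:1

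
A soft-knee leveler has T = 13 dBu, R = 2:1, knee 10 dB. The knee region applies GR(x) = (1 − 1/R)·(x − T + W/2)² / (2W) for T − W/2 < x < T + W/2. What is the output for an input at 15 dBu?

x − T + W/2 = 15 − 13 + 5 = 7.
GR = (1 − 1/2) × 7² / 20 = 0.5 × 49 / 20 = 1.225 dB.
Output = 15 − 1.225 = 13.775 dBu.

13.775 dBu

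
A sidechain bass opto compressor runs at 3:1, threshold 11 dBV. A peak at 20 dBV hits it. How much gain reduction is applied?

6 dB

20 dBV exceeds the threshold by 9 dB.
After 3:1 compression the overshoot becomes 9/3 = 3 dB.
So the signal is attenuated by 9 − 3 = 6 dB.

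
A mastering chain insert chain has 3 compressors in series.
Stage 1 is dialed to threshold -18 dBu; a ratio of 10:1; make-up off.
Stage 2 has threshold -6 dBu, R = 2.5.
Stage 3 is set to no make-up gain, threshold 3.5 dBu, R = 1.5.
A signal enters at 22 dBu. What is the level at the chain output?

Stage 1: 22 dBu is 40 dB over -18 dBu; at 10:1 that becomes 4 dB over, giving -14 dBu.
Stage 2: -14 dBu is at or below the -6 dBu threshold — no compression; output -14 dBu.
Stage 3: -14 dBu ≤ 3.5 dBu, so stage 3 doesn't engage; output -14 dBu.

-14 dBu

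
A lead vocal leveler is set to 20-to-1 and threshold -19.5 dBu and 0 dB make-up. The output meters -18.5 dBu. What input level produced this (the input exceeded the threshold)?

That's 1 dB above the -19.5 dBu threshold.
Undo the ratio: input overshoot = 1 × 20 = 20 dB, giving input = 0.5 dBu.

0.5 dBu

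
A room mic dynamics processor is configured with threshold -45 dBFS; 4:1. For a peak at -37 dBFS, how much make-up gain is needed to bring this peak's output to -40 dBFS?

Overshoot 8 dB → 8/4 = 2 dB after compression, so the compressed level is -45 + 2 = -43 dBFS.
Make-up = target − compressed = -40 − (-43) = 3 dB.

3 dB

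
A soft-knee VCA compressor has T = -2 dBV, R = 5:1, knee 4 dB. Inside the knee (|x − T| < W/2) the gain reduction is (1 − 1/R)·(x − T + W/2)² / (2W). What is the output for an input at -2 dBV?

-2.4 dBV

x − T + W/2 = -2 − (-2) + 2 = 2.
GR = (1 − 1/5) × 2² / 8 = 0.8 × 4 / 8 = 0.4 dB.
Output = -2 − 0.4 = -2.4 dBV.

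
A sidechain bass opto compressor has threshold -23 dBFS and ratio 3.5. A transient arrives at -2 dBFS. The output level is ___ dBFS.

Overshoot: -2 − (-23) = 21 dB.
3.5:1 compression reduces that to 21/3.5 = 6 dB over.
That puts the output at -17 dBFS.

-17 dBFS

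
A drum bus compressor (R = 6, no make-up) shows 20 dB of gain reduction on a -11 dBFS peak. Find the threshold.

Gain reduction = -11 − (-31) = 20 dB; output overshoot = GR / (R − 1) = 20 / 5 = 4 dB.
Threshold = output − output overshoot = -31 − 4 = -35 dBFS.

-35 dBFS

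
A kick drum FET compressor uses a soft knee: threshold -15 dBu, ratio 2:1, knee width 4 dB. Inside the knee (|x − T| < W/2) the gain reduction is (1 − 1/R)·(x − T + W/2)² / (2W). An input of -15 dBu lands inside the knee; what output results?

x − T + W/2 = -15 − (-15) + 2 = 2.
GR = (1 − 1/2) × 2² / 8 = 0.5 × 4 / 8 = 0.25 dB.
Output = -15 − 0.25 = -15.25 dBu.

-15.25 dBu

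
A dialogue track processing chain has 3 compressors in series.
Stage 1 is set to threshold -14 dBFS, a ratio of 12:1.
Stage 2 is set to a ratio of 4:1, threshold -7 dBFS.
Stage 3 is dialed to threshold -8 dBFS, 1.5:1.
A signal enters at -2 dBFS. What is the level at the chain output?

Stage 1: -2 dBFS is 12 dB over -14 dBFS; at 12:1 that becomes 1 dB over, giving -13 dBFS.
Stage 2: below threshold (-13 ≤ -7); passes unchanged; output -13 dBFS.
Stage 3: below threshold (-13 ≤ -8); passes unchanged; output -13 dBFS.

-13 dBFS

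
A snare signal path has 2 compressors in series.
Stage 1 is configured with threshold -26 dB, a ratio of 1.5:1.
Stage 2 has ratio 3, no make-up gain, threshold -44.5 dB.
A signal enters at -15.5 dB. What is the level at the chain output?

Stage 1: -15.5 dB is 10.5 dB over -26 dB; at 1.5:1 that becomes 7 dB over, giving -19 dB.
Stage 2: overshoot 25.5 dB → 25.5/3 = 8.5 dB → -36 dB.

-36 dB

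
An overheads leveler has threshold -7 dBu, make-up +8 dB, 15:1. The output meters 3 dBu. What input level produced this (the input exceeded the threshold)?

Before make-up, the level was 3 − 8 = -5 dBu.
Post-compression overshoot = -5 − (-7) = 2 dB.
Undo the ratio: input overshoot = 2 × 15 = 30 dB, giving input = 23 dBu.

23 dBu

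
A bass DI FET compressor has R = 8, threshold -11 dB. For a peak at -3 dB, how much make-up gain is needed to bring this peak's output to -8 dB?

2 dB

The peak compresses to -11 + 8/8 = -10 dB.
To reach -8 dB requires -8 − (-10) = 2 dB of make-up.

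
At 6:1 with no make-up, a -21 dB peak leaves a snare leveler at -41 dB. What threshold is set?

-45 dB

Input is 24 dB above T (since output overshoot × R = input overshoot: (-41 − T)·6 = -21 − T gives T = -45 dB).
Check: -45 + (-21 − (-45))/6 = -45 + 4 = -41 dB. ✓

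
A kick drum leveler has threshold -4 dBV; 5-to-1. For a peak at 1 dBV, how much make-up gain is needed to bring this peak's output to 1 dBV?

Without make-up, output = threshold + overshoot/5 = -4 + 1 = -3 dBV.
Gap to target: 4 dB.

4 dB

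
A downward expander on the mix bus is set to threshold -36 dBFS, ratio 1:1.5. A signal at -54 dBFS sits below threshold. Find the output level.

-63 dBFS

Undershoot = (-36) − (-54) = 18 dB.
At 1:1.5, that expands to 27 dB under threshold.
Output = -36 − 27 = -63 dBFS.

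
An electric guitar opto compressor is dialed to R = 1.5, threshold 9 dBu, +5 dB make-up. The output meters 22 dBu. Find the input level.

21 dBu

Stripping the +5 dB make-up gives 17 dBu at the gain stage.
That's 8 dB above the 9 dBu threshold.
Before 1.5:1 compression the overshoot was 8 × 1.5 = 12 dB, so input = 9 + 12 = 21 dBu.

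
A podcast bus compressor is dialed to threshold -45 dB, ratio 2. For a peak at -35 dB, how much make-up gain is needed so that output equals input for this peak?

Overshoot 10 dB → 10/2 = 5 dB after compression, so the compressed level is -45 + 5 = -40 dB.
Make-up = target − compressed = -35 − (-40) = 5 dB.

5 dB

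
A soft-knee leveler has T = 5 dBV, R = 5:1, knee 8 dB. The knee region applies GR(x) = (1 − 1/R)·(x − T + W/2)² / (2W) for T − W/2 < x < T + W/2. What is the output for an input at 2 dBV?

1.95 dBV

x − T + W/2 = 2 − 5 + 4 = 1.
GR = (1 − 1/5) × 1² / 16 = 0.8 × 1 / 16 = 0.05 dB.
Output = 2 − 0.05 = 1.95 dBV.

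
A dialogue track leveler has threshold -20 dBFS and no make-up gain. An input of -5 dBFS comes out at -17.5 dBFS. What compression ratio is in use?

6:1

Input overshoot = -5 − (-20) = 15 dB; output overshoot = -17.5 − (-20) = 2.5 dB.
Ratio = 15 / 2.5 = 6.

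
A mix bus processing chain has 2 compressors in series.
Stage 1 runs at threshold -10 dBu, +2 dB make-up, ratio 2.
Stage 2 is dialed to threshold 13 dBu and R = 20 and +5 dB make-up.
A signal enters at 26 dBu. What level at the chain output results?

Stage 1: overshoot 36 dB → 36/2 = 18 dB → 8 dBu; +2 dB make-up → 10 dBu.
Stage 2: 10 dBu is at or below the 13 dBu threshold — no compression; make-up brings it to 15 dBu.

15 dBu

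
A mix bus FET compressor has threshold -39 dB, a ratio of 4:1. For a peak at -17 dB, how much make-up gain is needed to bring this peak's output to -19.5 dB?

The peak compresses to -39 + 22/4 = -33.5 dB.
To reach -19.5 dB requires -19.5 − (-33.5) = 14 dB of make-up.

14 dB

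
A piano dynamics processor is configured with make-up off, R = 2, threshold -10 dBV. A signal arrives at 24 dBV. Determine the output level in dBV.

24 dBV sits 34 dB over threshold.
At 2:1 the overshoot is divided by 2, leaving 17 dB above threshold.
Output = -10 + 17 = 7 dBV.

7 dBV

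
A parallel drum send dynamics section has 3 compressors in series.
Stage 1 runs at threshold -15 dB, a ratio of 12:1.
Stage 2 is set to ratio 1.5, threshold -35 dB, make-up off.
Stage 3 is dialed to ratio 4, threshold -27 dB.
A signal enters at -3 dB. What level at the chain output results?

-25.5 dB

Stage 1: overshoot 12 dB → 12/12 = 1 dB → -14 dB.
Stage 2: -14 dB is 21 dB over -35 dB; at 1.5:1 that becomes 14 dB over, giving -21 dB.
Stage 3: -21 dB is 6 dB over -27 dB; at 4:1 that becomes 1.5 dB over, giving -25.5 dB.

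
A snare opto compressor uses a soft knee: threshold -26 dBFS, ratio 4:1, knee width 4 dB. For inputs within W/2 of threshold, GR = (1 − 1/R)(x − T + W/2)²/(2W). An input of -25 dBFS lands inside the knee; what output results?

x − T + W/2 = -25 − (-26) + 2 = 3.
GR = (1 − 1/4) × 3² / 8 = 0.75 × 9 / 8 = 0.84375 dB.
Output = -25 − 0.84375 = -25.84375 dBFS.

-25.84375 dBFS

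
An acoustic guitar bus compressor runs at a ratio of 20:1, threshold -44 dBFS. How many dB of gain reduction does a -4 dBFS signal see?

The signal is 40 dB above threshold.
At 20:1, output sits 40/20 = 2 dB above threshold.
Gain reduction = 40 − 2 = 38 dB.

38 dB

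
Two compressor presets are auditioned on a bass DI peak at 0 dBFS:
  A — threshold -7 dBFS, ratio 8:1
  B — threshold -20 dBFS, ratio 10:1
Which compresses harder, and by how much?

B, by 11.875 dB

A: overshoot 7 dB → output overshoot 0.875 dB → GR 6.125 dB.
B: overshoot 20 dB → output overshoot 2 dB → GR 18 dB.
B reduces 11.875 dB more.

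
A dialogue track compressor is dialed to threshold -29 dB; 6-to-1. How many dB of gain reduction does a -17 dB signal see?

-17 dB exceeds the threshold by 12 dB.
A 6:1 ratio leaves 2 dB of that excess.
So the signal is attenuated by 12 − 2 = 10 dB.

10 dB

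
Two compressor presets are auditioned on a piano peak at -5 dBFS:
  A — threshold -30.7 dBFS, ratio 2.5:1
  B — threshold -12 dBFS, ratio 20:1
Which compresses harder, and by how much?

A: overshoot 25.7 dB → output overshoot 10.28 dB → GR 15.42 dB.
B: overshoot 7 dB → output overshoot 0.35 dB → GR 6.65 dB.
A applies 8.77 dB more gain reduction.

A, by 8.77 dB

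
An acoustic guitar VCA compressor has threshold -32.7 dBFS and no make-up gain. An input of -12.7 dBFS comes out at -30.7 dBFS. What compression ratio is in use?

10:1

Input overshoot = -12.7 − (-32.7) = 20 dB; output overshoot = -30.7 − (-32.7) = 2 dB.
Ratio = 20 / 2 = 10.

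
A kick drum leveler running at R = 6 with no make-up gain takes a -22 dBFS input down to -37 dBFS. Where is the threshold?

Gain reduction = -22 − (-37) = 15 dB; output overshoot = GR / (R − 1) = 15 / 5 = 3 dB.
Threshold = output − output overshoot = -37 − 3 = -40 dBFS.

-40 dBFS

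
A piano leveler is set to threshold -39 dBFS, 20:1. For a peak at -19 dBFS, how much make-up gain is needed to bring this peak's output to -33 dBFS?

Overshoot 20 dB → 20/20 = 1 dB after compression, so the compressed level is -39 + 1 = -38 dBFS.
Make-up = target − compressed = -33 − (-38) = 5 dB.

5 dB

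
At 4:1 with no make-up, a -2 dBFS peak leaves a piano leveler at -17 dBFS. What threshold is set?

Let T be the threshold. Output overshoot = (input overshoot)/R, so -17 − T = (-2 − T)/4.
4·(-17 − T) = -2 − T → 3·T = -68 − (-2) = -66.
T = -66/3 = -22 dBFS.

-22 dBFS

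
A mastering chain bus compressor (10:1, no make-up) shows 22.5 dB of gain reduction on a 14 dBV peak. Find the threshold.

-11 dBV

Input is 25 dB above T (since output overshoot × R = input overshoot: (-8.5 − T)·10 = 14 − T gives T = -11 dBV).
Check: -11 + (14 − (-11))/10 = -11 + 2.5 = -8.5 dBV. ✓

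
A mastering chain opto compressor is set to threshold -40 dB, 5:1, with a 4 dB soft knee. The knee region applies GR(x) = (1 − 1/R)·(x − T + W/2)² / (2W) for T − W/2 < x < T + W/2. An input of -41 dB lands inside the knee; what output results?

x − T + W/2 = -41 − (-40) + 2 = 1.
GR = (1 − 1/5) × 1² / 8 = 0.8 × 1 / 8 = 0.1 dB.
Output = -41 − 0.1 = -41.1 dB.

-41.1 dB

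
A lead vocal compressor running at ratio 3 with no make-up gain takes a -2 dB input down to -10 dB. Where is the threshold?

-14 dB

Input is 12 dB above T (since output overshoot × R = input overshoot: (-10 − T)·3 = -2 − T gives T = -14 dB).
Check: -14 + (-2 − (-14))/3 = -14 + 4 = -10 dB. ✓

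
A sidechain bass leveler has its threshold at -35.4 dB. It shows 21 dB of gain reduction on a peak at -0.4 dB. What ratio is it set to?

2.5:1

Input overshoot = -0.4 − (-35.4) = 35 dB.
Output overshoot = 35 − 21 = 14 dB.
Ratio = input overshoot / output overshoot = 35 / 14 = 2.5.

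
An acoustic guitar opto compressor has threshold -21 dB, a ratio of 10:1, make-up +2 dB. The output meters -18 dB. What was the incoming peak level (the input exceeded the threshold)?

Before make-up, the level was -18 − 2 = -20 dB.
Post-compression overshoot = -20 − (-21) = 1 dB.
Before 10:1 compression the overshoot was 1 × 10 = 10 dB, so input = -21 + 10 = -11 dB.

-11 dB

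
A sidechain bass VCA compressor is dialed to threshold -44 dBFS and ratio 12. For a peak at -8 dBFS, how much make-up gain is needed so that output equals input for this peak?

33 dB

Overshoot 36 dB → 36/12 = 3 dB after compression, so the compressed level is -44 + 3 = -41 dBFS.
Make-up = target − compressed = -8 − (-41) = 33 dB.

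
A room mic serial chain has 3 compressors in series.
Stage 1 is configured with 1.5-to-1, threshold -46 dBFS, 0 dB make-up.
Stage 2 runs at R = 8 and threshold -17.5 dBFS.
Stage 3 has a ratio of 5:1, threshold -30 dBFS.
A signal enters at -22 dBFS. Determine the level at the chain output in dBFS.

-30 dBFS

Stage 1: 24 dB above -46 dBFS, reduced 1.5:1 to 16 dB above → -30 dBFS.
Stage 2: -30 dBFS ≤ -17.5 dBFS, so stage 2 doesn't engage; output -30 dBFS.
Stage 3: below threshold (-30 ≤ -30); passes unchanged; output -30 dBFS.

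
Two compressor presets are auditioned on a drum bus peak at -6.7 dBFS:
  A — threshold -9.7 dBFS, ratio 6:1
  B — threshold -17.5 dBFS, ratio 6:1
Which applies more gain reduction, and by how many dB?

A: overshoot 3 dB → output overshoot 0.5 dB → GR 2.5 dB.
B: overshoot 10.8 dB → output overshoot 1.8 dB → GR 9 dB.
Difference: 6.5 dB in favour of B.

B, by 6.5 dB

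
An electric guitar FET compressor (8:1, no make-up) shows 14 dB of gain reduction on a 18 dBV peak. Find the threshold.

2 dBV

Gain reduction = 18 − 4 = 14 dB; output overshoot = GR / (R − 1) = 14 / 7 = 2 dB.
Threshold = output − output overshoot = 4 − 2 = 2 dBV.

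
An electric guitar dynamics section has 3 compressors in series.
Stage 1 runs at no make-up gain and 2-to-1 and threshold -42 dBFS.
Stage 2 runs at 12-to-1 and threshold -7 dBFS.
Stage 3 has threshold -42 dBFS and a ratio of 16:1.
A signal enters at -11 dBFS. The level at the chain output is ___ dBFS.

-41.03125 dBFS

Stage 1: 31 dB above -42 dBFS, reduced 2:1 to 15.5 dB above → -26.5 dBFS.
Stage 2: -26.5 dBFS ≤ -7 dBFS, so stage 2 doesn't engage; output -26.5 dBFS.
Stage 3: overshoot 15.5 dB → 15.5/16 = 0.96875 dB → -41.03125 dBFS.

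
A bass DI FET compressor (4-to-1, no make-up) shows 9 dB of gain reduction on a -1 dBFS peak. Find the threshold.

Let T be the threshold. Output overshoot = (input overshoot)/R, so -10 − T = (-1 − T)/4.
4·(-10 − T) = -1 − T → 3·T = -40 − (-1) = -39.
T = -39/3 = -13 dBFS.

-13 dBFS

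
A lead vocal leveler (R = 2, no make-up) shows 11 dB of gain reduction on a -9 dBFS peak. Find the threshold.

-31 dBFS

Input is 22 dB above T (since output overshoot × R = input overshoot: (-20 − T)·2 = -9 − T gives T = -31 dBFS).
Check: -31 + (-9 − (-31))/2 = -31 + 11 = -20 dBFS. ✓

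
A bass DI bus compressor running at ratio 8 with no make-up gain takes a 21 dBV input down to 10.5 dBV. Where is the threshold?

Let T be the threshold. Output overshoot = (input overshoot)/R, so 10.5 − T = (21 − T)/8.
8·(10.5 − T) = 21 − T → 7·T = 84 − 21 = 63.
T = 63/7 = 9 dBV.

9 dBV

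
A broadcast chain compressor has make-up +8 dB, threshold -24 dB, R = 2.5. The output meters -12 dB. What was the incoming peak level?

Before make-up, the level was -12 − 8 = -20 dB.
That's 4 dB above the -24 dB threshold.
Undo the ratio: input overshoot = 4 × 2.5 = 10 dB, giving input = -14 dB.

-14 dB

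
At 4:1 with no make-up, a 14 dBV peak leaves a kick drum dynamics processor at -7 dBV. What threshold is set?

Gain reduction = 14 − (-7) = 21 dB; output overshoot = GR / (R − 1) = 21 / 3 = 7 dB.
Threshold = output − output overshoot = -7 − 7 = -14 dBV.

-14 dBV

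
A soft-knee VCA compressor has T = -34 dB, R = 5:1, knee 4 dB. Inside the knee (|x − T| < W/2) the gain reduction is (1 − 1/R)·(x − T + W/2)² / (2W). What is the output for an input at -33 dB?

-33.9 dB

x − T + W/2 = -33 − (-34) + 2 = 3.
GR = (1 − 1/5) × 3² / 8 = 0.8 × 9 / 8 = 0.9 dB.
Output = -33 − 0.9 = -33.9 dB.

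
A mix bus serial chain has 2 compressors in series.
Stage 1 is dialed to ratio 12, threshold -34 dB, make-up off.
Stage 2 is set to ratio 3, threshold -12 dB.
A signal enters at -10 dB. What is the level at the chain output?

Stage 1: 24 dB above -34 dB, reduced 12:1 to 2 dB above → -32 dB.
Stage 2: below threshold (-32 ≤ -12); passes unchanged; output -32 dB.

-32 dB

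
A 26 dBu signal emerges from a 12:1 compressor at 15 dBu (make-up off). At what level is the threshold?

Input is 12 dB above T (since output overshoot × R = input overshoot: (15 − T)·12 = 26 − T gives T = 14 dBu).
Check: 14 + (26 − 14)/12 = 14 + 1 = 15 dBu. ✓

14 dBu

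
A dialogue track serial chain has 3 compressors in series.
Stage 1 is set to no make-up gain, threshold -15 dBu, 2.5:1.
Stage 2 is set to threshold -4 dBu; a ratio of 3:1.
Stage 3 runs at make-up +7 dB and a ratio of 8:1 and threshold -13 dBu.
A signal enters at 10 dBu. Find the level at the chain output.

-5 dBu

Stage 1: 25 dB above -15 dBu, reduced 2.5:1 to 10 dB above → -5 dBu.
Stage 2: -5 dBu ≤ -4 dBu, so stage 2 doesn't engage; output -5 dBu.
Stage 3: -5 dBu is 8 dB over -13 dBu; at 8:1 that becomes 1 dB over, giving -12 dBu; +7 dB make-up → -5 dBu.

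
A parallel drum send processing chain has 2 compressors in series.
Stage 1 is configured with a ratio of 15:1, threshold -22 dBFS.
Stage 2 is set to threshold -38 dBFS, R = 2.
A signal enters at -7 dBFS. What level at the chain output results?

-29.5 dBFS

Stage 1: -7 dBFS is 15 dB over -22 dBFS; at 15:1 that becomes 1 dB over, giving -21 dBFS.
Stage 2: -21 dBFS is 17 dB over -38 dBFS; at 2:1 that becomes 8.5 dB over, giving -29.5 dBFS.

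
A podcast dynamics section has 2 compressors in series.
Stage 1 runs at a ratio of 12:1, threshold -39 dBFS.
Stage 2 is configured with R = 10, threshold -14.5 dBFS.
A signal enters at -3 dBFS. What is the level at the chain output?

Stage 1: overshoot 36 dB → 36/12 = 3 dB → -36 dBFS.
Stage 2: -36 dBFS is at or below the -14.5 dBFS threshold — no compression; output -36 dBFS.

-36 dBFS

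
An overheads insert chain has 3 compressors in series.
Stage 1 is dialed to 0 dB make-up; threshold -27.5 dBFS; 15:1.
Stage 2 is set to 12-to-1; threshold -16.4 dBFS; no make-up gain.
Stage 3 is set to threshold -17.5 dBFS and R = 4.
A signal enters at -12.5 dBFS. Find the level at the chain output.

Stage 1: -12.5 dBFS is 15 dB over -27.5 dBFS; at 15:1 that becomes 1 dB over, giving -26.5 dBFS.
Stage 2: -26.5 dBFS is at or below the -16.4 dBFS threshold — no compression; output -26.5 dBFS.
Stage 3: -26.5 dBFS ≤ -17.5 dBFS, so stage 3 doesn't engage; output -26.5 dBFS.

-26.5 dBFS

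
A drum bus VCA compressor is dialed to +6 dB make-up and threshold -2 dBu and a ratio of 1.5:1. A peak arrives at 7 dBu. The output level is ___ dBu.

10 dBu

The input is 9 dB above the -2 dBu threshold.
The 9 dB excess becomes 6 dB after 1.5:1 reduction.
That puts the output at 4 dBu; make-up adds 6 dB, giving 10 dBu.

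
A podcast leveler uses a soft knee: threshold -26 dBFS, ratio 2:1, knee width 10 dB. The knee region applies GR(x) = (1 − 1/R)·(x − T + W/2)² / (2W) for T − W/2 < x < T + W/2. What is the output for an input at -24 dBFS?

-25.225 dBFS

x − T + W/2 = -24 − (-26) + 5 = 7.
GR = (1 − 1/2) × 7² / 20 = 0.5 × 49 / 20 = 1.225 dB.
Output = -24 − 1.225 = -25.225 dBFS.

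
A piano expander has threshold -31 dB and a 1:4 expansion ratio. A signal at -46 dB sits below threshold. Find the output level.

-91 dB

Below threshold, a 1:4 expander applies gain = (4−1)×(T − x) of attenuation.
(4−1) × 15 = 45 dB, so output = -46 − 45 = -91 dB.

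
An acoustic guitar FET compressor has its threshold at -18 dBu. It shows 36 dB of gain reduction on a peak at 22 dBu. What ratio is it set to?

10:1

Input overshoot = 22 − (-18) = 40 dB.
Output overshoot = 40 − 36 = 4 dB.
Ratio = input overshoot / output overshoot = 40 / 4 = 10.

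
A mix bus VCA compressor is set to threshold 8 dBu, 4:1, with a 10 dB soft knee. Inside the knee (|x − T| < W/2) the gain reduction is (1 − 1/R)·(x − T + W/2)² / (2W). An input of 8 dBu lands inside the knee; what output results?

x − T + W/2 = 8 − 8 + 5 = 5.
GR = (1 − 1/4) × 5² / 20 = 0.75 × 25 / 20 = 0.9375 dB.
Output = 8 − 0.9375 = 7.0625 dBu.

7.0625 dBu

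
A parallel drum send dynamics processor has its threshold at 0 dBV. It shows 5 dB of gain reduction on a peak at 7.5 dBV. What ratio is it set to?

Input overshoot = 7.5 − 0 = 7.5 dB.
Output overshoot = 7.5 − 5 = 2.5 dB.
Ratio = input overshoot / output overshoot = 7.5 / 2.5 = 3.

3:1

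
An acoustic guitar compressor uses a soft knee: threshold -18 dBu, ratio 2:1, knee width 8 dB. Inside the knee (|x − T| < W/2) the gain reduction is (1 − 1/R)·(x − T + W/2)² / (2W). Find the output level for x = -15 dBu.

-16.53125 dBu

x − T + W/2 = -15 − (-18) + 4 = 7.
GR = (1 − 1/2) × 7² / 16 = 0.5 × 49 / 16 = 1.53125 dB.
Output = -15 − 1.53125 = -16.53125 dBu.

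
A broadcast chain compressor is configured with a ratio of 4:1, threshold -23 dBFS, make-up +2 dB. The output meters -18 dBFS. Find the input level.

-11 dBFS

Stripping the +2 dB make-up gives -20 dBFS at the gain stage.
Post-compression overshoot = -20 − (-23) = 3 dB.
Undo the ratio: input overshoot = 3 × 4 = 12 dB, giving input = -11 dBFS.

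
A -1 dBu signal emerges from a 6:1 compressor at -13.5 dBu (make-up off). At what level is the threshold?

-16 dBu

Let T be the threshold. Output overshoot = (input overshoot)/R, so -13.5 − T = (-1 − T)/6.
6·(-13.5 − T) = -1 − T → 5·T = -81 − (-1) = -80.
T = -80/5 = -16 dBu.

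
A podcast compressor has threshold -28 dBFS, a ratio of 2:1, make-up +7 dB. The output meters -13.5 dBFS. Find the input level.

-13 dBFS

Before make-up, the level was -13.5 − 7 = -20.5 dBFS.
Post-compression overshoot = -20.5 − (-28) = 7.5 dB.
Input overshoot = R × output overshoot = 15 dB → input = -28 + 15 = -13 dBFS.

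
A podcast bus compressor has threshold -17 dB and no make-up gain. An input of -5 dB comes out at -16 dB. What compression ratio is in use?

Input overshoot = -5 − (-17) = 12 dB; output overshoot = -16 − (-17) = 1 dB.
Ratio = 12 / 1 = 12.

12:1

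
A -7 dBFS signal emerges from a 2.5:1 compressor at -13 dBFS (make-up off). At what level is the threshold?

Input is 10 dB above T (since output overshoot × R = input overshoot: (-13 − T)·2.5 = -7 − T gives T = -17 dBFS).
Check: -17 + (-7 − (-17))/2.5 = -17 + 4 = -13 dBFS. ✓

-17 dBFS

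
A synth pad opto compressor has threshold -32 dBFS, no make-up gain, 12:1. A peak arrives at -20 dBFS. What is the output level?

-20 dBFS sits 12 dB over threshold.
At 12:1 the overshoot is divided by 12, leaving 1 dB above threshold.
That puts the output at -31 dBFS.

-31 dBFS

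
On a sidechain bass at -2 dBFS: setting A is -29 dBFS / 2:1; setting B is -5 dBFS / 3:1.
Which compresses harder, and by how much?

A, by 11.5 dB

A: 27 dB over, compressed to 13.5 dB over, so 13.5 dB of GR.
B: 3 dB over, compressed to 1 dB over, so 2 dB of GR.
A reduces 11.5 dB more.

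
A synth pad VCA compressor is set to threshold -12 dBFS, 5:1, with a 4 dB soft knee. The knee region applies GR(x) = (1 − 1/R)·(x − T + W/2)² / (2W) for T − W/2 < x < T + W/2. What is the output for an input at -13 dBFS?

-13.1 dBFS

x − T + W/2 = -13 − (-12) + 2 = 1.
GR = (1 − 1/5) × 1² / 8 = 0.8 × 1 / 8 = 0.1 dB.
Output = -13 − 0.1 = -13.1 dBFS.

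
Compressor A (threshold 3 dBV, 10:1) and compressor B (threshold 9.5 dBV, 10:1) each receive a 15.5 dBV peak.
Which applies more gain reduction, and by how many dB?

A: 12.5 dB over, compressed to 1.25 dB over, so 11.25 dB of GR.
B: 6 dB over, compressed to 0.6 dB over, so 5.4 dB of GR.
A applies 5.85 dB more gain reduction.

A, by 5.85 dB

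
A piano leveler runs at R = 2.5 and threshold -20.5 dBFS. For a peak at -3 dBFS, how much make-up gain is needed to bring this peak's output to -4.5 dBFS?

Without make-up, output = threshold + overshoot/2.5 = -20.5 + 7 = -13.5 dBFS.
Gap to target: 9 dB.

9 dB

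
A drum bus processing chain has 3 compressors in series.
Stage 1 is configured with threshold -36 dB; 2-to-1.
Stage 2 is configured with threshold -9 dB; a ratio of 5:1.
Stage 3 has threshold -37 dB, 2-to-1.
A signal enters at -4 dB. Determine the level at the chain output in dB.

Stage 1: overshoot 32 dB → 32/2 = 16 dB → -20 dB.
Stage 2: -20 dB is at or below the -9 dB threshold — no compression; output -20 dB.
Stage 3: -20 dB is 17 dB over -37 dB; at 2:1 that becomes 8.5 dB over, giving -28.5 dB.

-28.5 dB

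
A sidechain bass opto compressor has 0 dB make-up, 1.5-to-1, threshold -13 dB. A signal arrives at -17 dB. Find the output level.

-17 dB is 4 dB below the -13 dB threshold, so no gain reduction is applied.
Output = input = -17 dB.

-17 dB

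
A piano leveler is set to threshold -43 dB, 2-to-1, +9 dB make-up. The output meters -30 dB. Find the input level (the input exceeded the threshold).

Remove make-up: -30 − 9 = -39 dB.
The compressed level sits -39 − (-43) = 4 dB over threshold.
Input overshoot = R × output overshoot = 8 dB → input = -43 + 8 = -35 dB.

-35 dB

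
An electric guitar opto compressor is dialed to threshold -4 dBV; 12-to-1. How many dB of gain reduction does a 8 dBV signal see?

11 dB

8 dBV exceeds the threshold by 12 dB.
At 12:1, output sits 12/12 = 1 dB above threshold.
So the signal is attenuated by 12 − 1 = 11 dB.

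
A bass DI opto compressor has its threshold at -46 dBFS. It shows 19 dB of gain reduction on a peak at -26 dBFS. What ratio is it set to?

20:1

Input overshoot = -26 − (-46) = 20 dB.
Output overshoot = 20 − 19 = 1 dB.
Ratio = input overshoot / output overshoot = 20 / 1 = 20.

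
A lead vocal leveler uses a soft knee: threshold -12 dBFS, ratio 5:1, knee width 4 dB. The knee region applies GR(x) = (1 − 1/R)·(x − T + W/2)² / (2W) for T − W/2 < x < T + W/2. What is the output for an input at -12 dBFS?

-12.4 dBFS

x − T + W/2 = -12 − (-12) + 2 = 2.
GR = (1 − 1/5) × 2² / 8 = 0.8 × 4 / 8 = 0.4 dB.
Output = -12 − 0.4 = -12.4 dBFS.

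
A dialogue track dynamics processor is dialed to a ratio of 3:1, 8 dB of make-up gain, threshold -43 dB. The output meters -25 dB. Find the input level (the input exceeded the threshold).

Before make-up, the level was -25 − 8 = -33 dB.
That's 10 dB above the -43 dB threshold.
Before 3:1 compression the overshoot was 10 × 3 = 30 dB, so input = -43 + 30 = -13 dB.

-13 dB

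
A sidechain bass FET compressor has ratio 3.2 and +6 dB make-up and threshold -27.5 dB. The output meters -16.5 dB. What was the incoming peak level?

-11.5 dB

Remove make-up: -16.5 − 6 = -22.5 dB.
The compressed level sits -22.5 − (-27.5) = 5 dB over threshold.
Input overshoot = R × output overshoot = 16 dB → input = -27.5 + 16 = -11.5 dB.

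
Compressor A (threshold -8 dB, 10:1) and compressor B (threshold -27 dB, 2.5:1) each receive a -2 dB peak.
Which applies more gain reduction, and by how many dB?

B, by 9.6 dB

A: GR = 6 − 6/10 = 5.4 dB.
B: GR = 25 − 25/2.5 = 15 dB.
Difference: 9.6 dB in favour of B.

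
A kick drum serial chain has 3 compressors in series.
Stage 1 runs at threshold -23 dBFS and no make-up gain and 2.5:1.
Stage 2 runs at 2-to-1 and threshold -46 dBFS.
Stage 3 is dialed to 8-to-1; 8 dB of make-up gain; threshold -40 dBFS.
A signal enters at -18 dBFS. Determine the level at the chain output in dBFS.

-31.1875 dBFS

Stage 1: overshoot 5 dB → 5/2.5 = 2 dB → -21 dBFS.
Stage 2: 25 dB above -46 dBFS, reduced 2:1 to 12.5 dB above → -33.5 dBFS.
Stage 3: overshoot 6.5 dB → 6.5/8 = 0.8125 dB → -39.1875 dBFS; +8 dB make-up → -31.1875 dBFS.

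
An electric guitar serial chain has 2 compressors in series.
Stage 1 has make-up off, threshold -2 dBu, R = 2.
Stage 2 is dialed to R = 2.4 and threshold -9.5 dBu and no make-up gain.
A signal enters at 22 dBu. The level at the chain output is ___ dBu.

Stage 1: 24 dB above -2 dBu, reduced 2:1 to 12 dB above → 10 dBu.
Stage 2: overshoot 19.5 dB → 19.5/2.4 = 8.125 dB → -1.375 dBu.

-1.375 dBu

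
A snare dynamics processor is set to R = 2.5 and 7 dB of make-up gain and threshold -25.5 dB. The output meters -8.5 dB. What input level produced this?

-0.5 dB

Remove make-up: -8.5 − 7 = -15.5 dB.
That's 10 dB above the -25.5 dB threshold.
Undo the ratio: input overshoot = 10 × 2.5 = 25 dB, giving input = -0.5 dB.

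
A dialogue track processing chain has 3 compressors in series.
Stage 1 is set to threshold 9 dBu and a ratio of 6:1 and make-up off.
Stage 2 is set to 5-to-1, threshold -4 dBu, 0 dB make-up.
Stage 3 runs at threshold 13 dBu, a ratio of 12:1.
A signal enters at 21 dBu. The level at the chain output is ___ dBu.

-1 dBu

Stage 1: overshoot 12 dB → 12/6 = 2 dB → 11 dBu.
Stage 2: 15 dB above -4 dBu, reduced 5:1 to 3 dB above → -1 dBu.
Stage 3: -1 dBu is at or below the 13 dBu threshold — no compression; output -1 dBu.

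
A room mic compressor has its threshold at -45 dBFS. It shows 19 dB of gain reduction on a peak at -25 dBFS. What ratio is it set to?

20:1

Input overshoot = -25 − (-45) = 20 dB.
Output overshoot = 20 − 19 = 1 dB.
Ratio = input overshoot / output overshoot = 20 / 1 = 20.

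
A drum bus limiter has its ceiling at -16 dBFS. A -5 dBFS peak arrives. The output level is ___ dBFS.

-16 dBFS

A brickwall limiter is an ∞:1 compressor: any input above the ceiling is clamped to -16 dBFS.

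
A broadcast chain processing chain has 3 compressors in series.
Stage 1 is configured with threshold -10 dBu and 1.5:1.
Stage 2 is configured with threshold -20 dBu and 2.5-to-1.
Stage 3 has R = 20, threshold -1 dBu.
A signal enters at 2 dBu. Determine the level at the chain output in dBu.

Stage 1: 2 dBu is 12 dB over -10 dBu; at 1.5:1 that becomes 8 dB over, giving -2 dBu.
Stage 2: overshoot 18 dB → 18/2.5 = 7.2 dB → -12.8 dBu.
Stage 3: below threshold (-12.8 ≤ -1); passes unchanged; output -12.8 dBu.

-12.8 dBu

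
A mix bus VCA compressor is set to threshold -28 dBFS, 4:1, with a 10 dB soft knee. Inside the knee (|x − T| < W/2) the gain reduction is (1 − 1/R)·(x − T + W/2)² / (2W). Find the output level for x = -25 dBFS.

-27.4 dBFS

x − T + W/2 = -25 − (-28) + 5 = 8.
GR = (1 − 1/4) × 8² / 20 = 0.75 × 64 / 20 = 2.4 dB.
Output = -25 − 2.4 = -27.4 dBFS.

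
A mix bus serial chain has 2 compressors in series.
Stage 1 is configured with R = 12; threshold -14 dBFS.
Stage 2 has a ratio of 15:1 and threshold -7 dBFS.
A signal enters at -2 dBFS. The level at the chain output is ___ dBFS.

-13 dBFS

Stage 1: 12 dB above -14 dBFS, reduced 12:1 to 1 dB above → -13 dBFS.
Stage 2: -13 dBFS is at or below the -7 dBFS threshold — no compression; output -13 dBFS.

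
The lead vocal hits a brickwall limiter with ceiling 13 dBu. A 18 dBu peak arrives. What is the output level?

13 dBu

A brickwall limiter is an ∞:1 compressor: any input above the ceiling is clamped to 13 dBu.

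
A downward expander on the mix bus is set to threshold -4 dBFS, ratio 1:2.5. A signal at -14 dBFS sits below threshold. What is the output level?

Below threshold, a 1:2.5 expander applies gain = (2.5−1)×(T − x) of attenuation.
(2.5−1) × 10 = 15 dB, so output = -14 − 15 = -29 dBFS.

-29 dBFS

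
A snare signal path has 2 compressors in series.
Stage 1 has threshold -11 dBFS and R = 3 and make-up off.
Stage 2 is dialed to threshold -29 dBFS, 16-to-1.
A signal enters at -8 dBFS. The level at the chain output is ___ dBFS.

Stage 1: overshoot 3 dB → 3/3 = 1 dB → -10 dBFS.
Stage 2: 19 dB above -29 dBFS, reduced 16:1 to 1.1875 dB above → -27.8125 dBFS.

-27.8125 dBFS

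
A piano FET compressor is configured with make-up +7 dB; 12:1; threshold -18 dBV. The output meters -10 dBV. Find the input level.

Before make-up, the level was -10 − 7 = -17 dBV.
Post-compression overshoot = -17 − (-18) = 1 dB.
Input overshoot = R × output overshoot = 12 dB → input = -18 + 12 = -6 dBV.

-6 dBV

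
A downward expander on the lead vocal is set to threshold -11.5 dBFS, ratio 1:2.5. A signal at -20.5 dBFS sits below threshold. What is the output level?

-34 dBFS

Undershoot = (-11.5) − (-20.5) = 9 dB.
At 1:2.5, that expands to 22.5 dB under threshold.
Output = -11.5 − 22.5 = -34 dBFS.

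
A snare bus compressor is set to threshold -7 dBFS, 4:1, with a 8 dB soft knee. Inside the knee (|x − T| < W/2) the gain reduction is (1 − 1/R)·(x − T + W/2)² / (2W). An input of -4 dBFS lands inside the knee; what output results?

-6.296875 dBFS

x − T + W/2 = -4 − (-7) + 4 = 7.
GR = (1 − 1/4) × 7² / 16 = 0.75 × 49 / 16 = 2.296875 dB.
Output = -4 − 2.296875 = -6.296875 dBFS.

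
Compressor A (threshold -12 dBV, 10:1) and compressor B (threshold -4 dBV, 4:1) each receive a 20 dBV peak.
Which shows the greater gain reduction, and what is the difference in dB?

A: GR = 32 − 32/10 = 28.8 dB.
B: GR = 24 − 24/4 = 18 dB.
Difference: 10.8 dB in favour of A.

A, by 10.8 dB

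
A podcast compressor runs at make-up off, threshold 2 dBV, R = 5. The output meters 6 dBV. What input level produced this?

22 dBV

Post-compression overshoot = 6 − 2 = 4 dB.
Input overshoot = R × output overshoot = 20 dB → input = 2 + 20 = 22 dBV.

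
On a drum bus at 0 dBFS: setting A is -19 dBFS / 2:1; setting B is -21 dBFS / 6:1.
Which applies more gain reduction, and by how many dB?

B, by 8 dB

A: GR = 19 − 19/2 = 9.5 dB.
B: GR = 21 − 21/6 = 17.5 dB.
Difference: 8 dB in favour of B.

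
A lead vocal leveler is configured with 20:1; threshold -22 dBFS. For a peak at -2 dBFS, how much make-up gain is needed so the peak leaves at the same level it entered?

19 dB

Without make-up, output = threshold + overshoot/20 = -22 + 1 = -21 dBFS.
Gap to target: 19 dB.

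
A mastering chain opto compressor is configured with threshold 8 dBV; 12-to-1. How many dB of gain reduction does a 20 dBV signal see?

The signal is 12 dB above threshold.
At 12:1, output sits 12/12 = 1 dB above threshold.
Gain reduction = 12 − 1 = 11 dB.

11 dB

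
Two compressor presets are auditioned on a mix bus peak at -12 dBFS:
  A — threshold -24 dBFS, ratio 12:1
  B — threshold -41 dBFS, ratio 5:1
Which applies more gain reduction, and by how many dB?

B, by 12.2 dB

A: 12 dB over, compressed to 1 dB over, so 11 dB of GR.
B: 29 dB over, compressed to 5.8 dB over, so 23.2 dB of GR.
B reduces 12.2 dB more.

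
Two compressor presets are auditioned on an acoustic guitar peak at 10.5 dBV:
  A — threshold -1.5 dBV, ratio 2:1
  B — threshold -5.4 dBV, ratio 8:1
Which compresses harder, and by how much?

A: GR = 12 − 12/2 = 6 dB.
B: GR = 15.9 − 15.9/8 = 13.9125 dB.
B reduces 7.9125 dB more.

B, by 7.9125 dB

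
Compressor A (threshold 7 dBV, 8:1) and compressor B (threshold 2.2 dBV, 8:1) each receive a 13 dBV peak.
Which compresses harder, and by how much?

A: overshoot 6 dB → output overshoot 0.75 dB → GR 5.25 dB.
B: overshoot 10.8 dB → output overshoot 1.35 dB → GR 9.45 dB.
B applies 4.2 dB more gain reduction.

B, by 4.2 dB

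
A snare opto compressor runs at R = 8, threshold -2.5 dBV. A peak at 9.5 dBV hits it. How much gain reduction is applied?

10.5 dB

9.5 dBV exceeds the threshold by 12 dB.
A 8:1 ratio leaves 1.5 dB of that excess.
Gain reduction = 12 − 1.5 = 10.5 dB.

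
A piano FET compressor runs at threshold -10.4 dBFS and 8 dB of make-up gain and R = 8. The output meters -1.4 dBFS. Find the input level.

Before make-up, the level was -1.4 − 8 = -9.4 dBFS.
Post-compression overshoot = -9.4 − (-10.4) = 1 dB.
Before 8:1 compression the overshoot was 1 × 8 = 8 dB, so input = -10.4 + 8 = -2.4 dBFS.

-2.4 dBFS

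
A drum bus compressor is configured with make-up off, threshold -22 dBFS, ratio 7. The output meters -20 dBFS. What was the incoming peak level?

-8 dBFS

The compressed level sits -20 − (-22) = 2 dB over threshold.
Before 7:1 compression the overshoot was 2 × 7 = 14 dB, so input = -22 + 14 = -8 dBFS.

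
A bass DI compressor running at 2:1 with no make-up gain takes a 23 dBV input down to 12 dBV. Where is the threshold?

1 dBV

Input is 22 dB above T (since output overshoot × R = input overshoot: (12 − T)·2 = 23 − T gives T = 1 dBV).
Check: 1 + (23 − 1)/2 = 1 + 11 = 12 dBV. ✓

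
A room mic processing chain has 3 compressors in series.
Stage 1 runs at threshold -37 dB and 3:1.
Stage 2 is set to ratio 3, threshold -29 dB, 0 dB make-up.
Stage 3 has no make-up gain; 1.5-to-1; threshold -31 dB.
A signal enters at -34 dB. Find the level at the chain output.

-36 dB

Stage 1: 3 dB above -37 dB, reduced 3:1 to 1 dB above → -36 dB.
Stage 2: -36 dB ≤ -29 dB, so stage 2 doesn't engage; output -36 dB.
Stage 3: -36 dB ≤ -31 dB, so stage 3 doesn't engage; output -36 dB.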